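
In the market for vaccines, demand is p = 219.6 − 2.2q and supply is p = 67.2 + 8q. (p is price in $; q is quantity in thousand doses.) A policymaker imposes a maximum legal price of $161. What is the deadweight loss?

$52.75 thousand

Competitive equilibrium: 219.6 − 2.2q = 67.2 + 8q → q* = 14.9412, p* = 186.7294.
At the ceiling p = 161, quantity supplied = (161 − 67.2)/8 = 11.725.
Willingness to pay at q' = 11.725: 219.6 − 2.2·11.725 = 193.805.
Δq = 14.9412 − 11.725 = 3.2162; wedge = 193.805 − 161 = 32.805.
Deadweight loss = ½ × 3.2162 × 32.805 = $52.75 thousand.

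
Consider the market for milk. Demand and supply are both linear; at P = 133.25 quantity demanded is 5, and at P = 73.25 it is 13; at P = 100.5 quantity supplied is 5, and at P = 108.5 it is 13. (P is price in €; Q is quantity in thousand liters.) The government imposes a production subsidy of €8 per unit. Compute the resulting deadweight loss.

€3.76 thousand

Demand slope = (73.25 − 133.25)/(13 − 5) = −7.5, so P = 170.75 − 7.5Q.
Supply slope = (108.5 − 100.5)/(13 − 5) = 1, so P = 95.5 + Q.
Competitive equilibrium: 170.75 − 7.5Q = 95.5 + Q → Q* = 8.8529, P* = 104.3529.
The subsidy lowers effective supply by 8: P = 87.5 + Q.
New quantity: 170.75 − 7.5Q = 87.5 + Q → Q' = 9.7941.
Overproduction ΔQ = 9.7941 − 8.8529 = 0.9412; wedge = subsidy = 8.
Welfare loss = ½ × 0.9412 × 8 = €3.76 thousand.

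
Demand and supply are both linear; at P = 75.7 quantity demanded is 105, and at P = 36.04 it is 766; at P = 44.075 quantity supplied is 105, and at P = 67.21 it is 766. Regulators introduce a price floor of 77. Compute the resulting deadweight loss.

5971.40

Demand slope = (36.04 − 75.7)/(766 − 105) = −0.06, so P = 82 − 0.06Q.
Supply slope = (67.21 − 44.075)/(766 − 105) = 0.035, so P = 40.4 + 0.035Q.
Competitive equilibrium: 82 − 0.06Q = 40.4 + 0.035Q → Q* = 437.8947, P* = 55.7263.
At the floor P = 77, quantity demanded = (82 − 77)/0.06 = 83.3333.
Sellers' marginal cost at Q' = 83.3333: 40.4 + 0.035·83.3333 = 43.3167.
ΔQ = 437.8947 − 83.3333 = 354.5614; wedge = 77 − 43.3167 = 33.6833.
Deadweight loss = ½ × 354.5614 × 33.6833 = 5971.40.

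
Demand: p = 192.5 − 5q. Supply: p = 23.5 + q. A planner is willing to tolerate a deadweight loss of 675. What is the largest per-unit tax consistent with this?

Competitive equilibrium: 192.5 − 5q = 23.5 + q → q* = 28.1667, p* = 51.6667.
A tax t gives Δq = t/6 and wedge t, so DWL = t²/12.
t²/12 = 675 → t² = 8100 → t = 90.

90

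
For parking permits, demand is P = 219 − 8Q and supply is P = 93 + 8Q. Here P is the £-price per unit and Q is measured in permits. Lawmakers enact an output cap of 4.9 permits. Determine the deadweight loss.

£70.805

Competitive equilibrium: 219 − 8Q = 93 + 8Q → Q* = 7.875, P* = 156.
At Q = 4.9: demand price = 219 − 8·4.9 = 179.8; supply price = 93 + 8·4.9 = 132.2.
ΔQ = 7.875 − 4.9 = 2.975; wedge = 179.8 − 132.2 = 47.6.
Welfare loss = ½ × 2.975 × 47.6 = £70.805.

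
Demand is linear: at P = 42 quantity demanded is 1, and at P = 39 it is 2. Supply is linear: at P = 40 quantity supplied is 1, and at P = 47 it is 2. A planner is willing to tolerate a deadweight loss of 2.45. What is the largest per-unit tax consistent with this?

Demand slope = (39 − 42)/(2 − 1) = −3, so P = 45 − 3Q.
Supply slope = (47 − 40)/(2 − 1) = 7, so P = 33 + 7Q.
Competitive equilibrium: 45 − 3Q = 33 + 7Q → Q* = 1.2, P* = 41.4.
A tax t gives ΔQ = t/10 and wedge t, so DWL = t²/20.
t²/20 = 2.45 → t² = 49 → t = 7.

7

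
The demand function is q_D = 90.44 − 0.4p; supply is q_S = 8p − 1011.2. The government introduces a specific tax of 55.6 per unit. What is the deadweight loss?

588.83

In inverse form: demand p = 226.1 − 2.5q, supply p = 126.4 + 0.125q.
Competitive equilibrium: 226.1 − 2.5q = 126.4 + 0.125q → q* = 37.981, p* = 131.1476.
With the tax, the buyer price exceeds the seller price by 55.6: (226.1 − 2.5q) − (126.4 + 0.125q) = 55.6 → q' = 16.8.
Δq = 37.981 − 16.8 = 21.181; the wedge equals the tax, 55.6.
DWL = ½ × 21.181 × 55.6 = 588.83.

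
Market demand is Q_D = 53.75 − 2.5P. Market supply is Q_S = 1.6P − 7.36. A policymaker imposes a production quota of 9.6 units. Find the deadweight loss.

In inverse form: demand P = 21.5 − 0.4Q, supply P = 4.6 + 0.625Q.
Competitive equilibrium: 21.5 − 0.4Q = 4.6 + 0.625Q → Q* = 16.4878, P* = 14.9049.
At Q = 9.6: demand price = 21.5 − 0.4·9.6 = 17.66; supply price = 4.6 + 0.625·9.6 = 10.6.
ΔQ = 16.4878 − 9.6 = 6.8878; wedge = 17.66 − 10.6 = 7.06.
Welfare loss = ½ × 6.8878 × 7.06 = 24.31.

24.31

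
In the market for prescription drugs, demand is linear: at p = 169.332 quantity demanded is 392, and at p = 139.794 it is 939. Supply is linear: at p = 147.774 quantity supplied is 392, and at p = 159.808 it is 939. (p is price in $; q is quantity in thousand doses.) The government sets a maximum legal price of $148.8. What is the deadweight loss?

Demand slope = (139.794 − 169.332)/(939 − 392) = −0.054, so p = 190.5 − 0.054q.
Supply slope = (159.808 − 147.774)/(939 − 392) = 0.022, so p = 139.15 + 0.022q.
Competitive equilibrium: 190.5 − 0.054q = 139.15 + 0.022q → q* = 675.6579, p* = 154.0145.
At the ceiling p = 148.8, quantity supplied = (148.8 − 139.15)/0.022 = 438.6364.
Willingness to pay at q' = 438.6364: 190.5 − 0.054·438.6364 = 166.8136.
Δq = 675.6579 − 438.6364 = 237.0215; wedge = 166.8136 − 148.8 = 18.0136.
The triangle = ½ × 237.0215 × 18.0136 = $2134.81 thousand.

$2134.81 thousand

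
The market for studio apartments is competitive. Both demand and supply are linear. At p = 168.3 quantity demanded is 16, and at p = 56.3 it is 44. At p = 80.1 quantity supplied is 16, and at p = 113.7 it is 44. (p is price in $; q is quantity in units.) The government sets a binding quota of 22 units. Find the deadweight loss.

Demand slope = (56.3 − 168.3)/(44 − 16) = −4, so p = 232.3 − 4q.
Supply slope = (113.7 − 80.1)/(44 − 16) = 1.2, so p = 60.9 + 1.2q.
Competitive equilibrium: 232.3 − 4q = 60.9 + 1.2q → q* = 32.9615, p* = 100.4538.
At q = 22: demand price = 232.3 − 4·22 = 144.3; supply price = 60.9 + 1.2·22 = 87.3.
Δq = 32.9615 − 22 = 10.9615; wedge = 144.3 − 87.3 = 57.
DWL = ½ × 10.9615 × 57 = $312.40.

$312.40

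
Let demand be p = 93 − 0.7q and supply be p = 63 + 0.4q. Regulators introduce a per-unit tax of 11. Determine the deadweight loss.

Competitive equilibrium: 93 − 0.7q = 63 + 0.4q → q* = 27.2727, p* = 73.9091.
With the tax, the buyer price exceeds the seller price by 11: (93 − 0.7q) − (63 + 0.4q) = 11 → q' = 17.2727.
Δq = 27.2727 − 17.2727 = 10; the wedge equals the tax, 11.
DWL = ½ × 10 × 11 = 55.

55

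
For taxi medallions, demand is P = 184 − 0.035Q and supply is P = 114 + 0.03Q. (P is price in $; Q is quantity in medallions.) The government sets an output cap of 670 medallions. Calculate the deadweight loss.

$5381.56

Competitive equilibrium: 184 − 0.035Q = 114 + 0.03Q → Q* = 1076.9231, P* = 146.3077.
At Q = 670: demand price = 184 − 0.035·670 = 160.55; supply price = 114 + 0.03·670 = 134.1.
ΔQ = 1076.9231 − 670 = 406.9231; wedge = 160.55 − 134.1 = 26.45.
Welfare loss = ½ × 406.9231 × 26.45 = $5381.56.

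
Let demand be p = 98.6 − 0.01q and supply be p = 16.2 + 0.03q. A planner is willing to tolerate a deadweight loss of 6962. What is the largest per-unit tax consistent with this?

Competitive equilibrium: 98.6 − 0.01q = 16.2 + 0.03q → q* = 2060, p* = 78.
A tax t gives Δq = t/0.04 and wedge t, so DWL = t²/0.08.
t²/0.08 = 6962 → t² = 556.96 → t = 23.6.

23.6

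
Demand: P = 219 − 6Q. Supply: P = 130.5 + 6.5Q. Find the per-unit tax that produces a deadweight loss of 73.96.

43

Competitive equilibrium: 219 − 6Q = 130.5 + 6.5Q → Q* = 7.08, P* = 176.52.
A tax t gives ΔQ = t/12.5 and wedge t, so DWL = t²/25.
t²/25 = 73.96 → t² = 1849 → t = 43.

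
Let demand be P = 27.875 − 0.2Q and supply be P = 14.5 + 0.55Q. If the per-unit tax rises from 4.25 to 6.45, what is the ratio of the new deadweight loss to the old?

2.303

Competitive equilibrium: 27.875 − 0.2Q = 14.5 + 0.55Q → Q* = 17.8333, P* = 24.3083.
For a per-unit tax t: ΔQ = t/0.75, so DWL = ½·t·(t/0.75) = t²/1.5.
At t = 4.25: DWL = 12.042. At t = 6.45: DWL = 27.735.
Ratio = (6.45/4.25)² = 2.303.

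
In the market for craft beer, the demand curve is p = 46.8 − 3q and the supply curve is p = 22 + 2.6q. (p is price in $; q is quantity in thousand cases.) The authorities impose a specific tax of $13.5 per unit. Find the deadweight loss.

$16.27 thousand

Competitive equilibrium: 46.8 − 3q = 22 + 2.6q → q* = 4.4286, p* = 33.5143.
With the tax, the buyer price exceeds the seller price by 13.5: (46.8 − 3q) − (22 + 2.6q) = 13.5 → q' = 2.0179.
Δq = 4.4286 − 2.0179 = 2.4107; the wedge equals the tax, 13.5.
Deadweight loss = ½ × 2.4107 × 13.5 = $16.27 thousand.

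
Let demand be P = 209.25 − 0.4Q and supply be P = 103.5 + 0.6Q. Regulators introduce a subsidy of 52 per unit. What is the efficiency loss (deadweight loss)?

Competitive equilibrium: 209.25 − 0.4Q = 103.5 + 0.6Q → Q* = 105.75, P* = 166.95.
The subsidy lowers effective supply by 52: P = 51.5 + 0.6Q.
New quantity: 209.25 − 0.4Q = 51.5 + 0.6Q → Q' = 157.75.
Overproduction ΔQ = 157.75 − 105.75 = 52; wedge = subsidy = 52.
DWL = ½ × 52 × 52 = 1352.

1352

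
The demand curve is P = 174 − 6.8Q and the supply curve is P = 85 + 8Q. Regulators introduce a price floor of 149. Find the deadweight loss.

Competitive equilibrium: 174 − 6.8Q = 85 + 8Q → Q* = 6.0135, P* = 133.1081.
At the floor P = 149, quantity demanded = (174 − 149)/6.8 = 3.6765.
Sellers' marginal cost at Q' = 3.6765: 85 + 8·3.6765 = 114.412.
ΔQ = 6.0135 − 3.6765 = 2.337; wedge = 149 − 114.412 = 34.588.
The triangle = ½ × 2.337 × 34.588 = 40.42.

40.42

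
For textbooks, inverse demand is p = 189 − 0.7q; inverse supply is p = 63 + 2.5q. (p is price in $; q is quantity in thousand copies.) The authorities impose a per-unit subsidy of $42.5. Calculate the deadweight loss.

$282.23 thousand

Competitive equilibrium: 189 − 0.7q = 63 + 2.5q → q* = 39.375, p* = 161.4375.
The subsidy lowers effective supply by 42.5: p = 20.5 + 2.5q.
New quantity: 189 − 0.7q = 20.5 + 2.5q → q' = 52.6563.
Overproduction Δq = 52.6563 − 39.375 = 13.2813; wedge = subsidy = 42.5.
DWL = ½ × 13.2813 × 42.5 = $282.23 thousand.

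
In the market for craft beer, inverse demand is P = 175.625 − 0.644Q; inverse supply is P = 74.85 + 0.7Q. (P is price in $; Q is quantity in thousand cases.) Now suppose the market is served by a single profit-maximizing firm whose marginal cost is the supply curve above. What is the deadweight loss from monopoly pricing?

$396.47 thousand

Competitive equilibrium: 175.625 − 0.644Q = 74.85 + 0.7Q → Q* = 74.9814, P* = 127.33698.
Marginal revenue: MR = 175.625 − 1.288Q. Set MR = MC: 175.625 − 1.288Q = 74.85 + 0.7Q → Q_m = 50.69165.
Price P_m = 175.625 − 0.644·50.69165 = 142.97958; MC(Q_m) = 74.85 + 0.7·50.69165 = 110.33416.
Competitive Q* = 74.9814, so ΔQ = 24.28975; wedge = 142.97958 − 110.33416 = 32.64542.
Welfare loss = ½ × 24.28975 × 32.64542 = $396.47 thousand.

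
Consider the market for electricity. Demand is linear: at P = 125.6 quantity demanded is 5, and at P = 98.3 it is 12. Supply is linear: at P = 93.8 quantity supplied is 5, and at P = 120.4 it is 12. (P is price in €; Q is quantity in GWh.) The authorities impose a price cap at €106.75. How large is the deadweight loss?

Demand slope = (98.3 − 125.6)/(12 − 5) = −3.9, so P = 145.1 − 3.9Q.
Supply slope = (120.4 − 93.8)/(12 − 5) = 3.8, so P = 74.8 + 3.8Q.
Competitive equilibrium: 145.1 − 3.9Q = 74.8 + 3.8Q → Q* = 9.1299, P* = 109.4935.
At the ceiling P = 106.75, quantity supplied = (106.75 − 74.8)/3.8 = 8.4079.
Willingness to pay at Q' = 8.4079: 145.1 − 3.9·8.4079 = 112.3092.
ΔQ = 9.1299 − 8.4079 = 0.722; wedge = 112.3092 − 106.75 = 5.5592.
The triangle = ½ × 0.722 × 5.5592 = €2.01.

€2.01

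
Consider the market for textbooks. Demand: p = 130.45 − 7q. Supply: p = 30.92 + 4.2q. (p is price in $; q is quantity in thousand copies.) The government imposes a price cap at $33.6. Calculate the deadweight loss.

Competitive equilibrium: 130.45 − 7q = 30.92 + 4.2q → q* = 8.8866, p* = 68.2438.
At the ceiling p = 33.6, quantity supplied = (33.6 − 30.92)/4.2 = 0.6381.
Willingness to pay at q' = 0.6381: 130.45 − 7·0.6381 = 125.9833.
Δq = 8.8866 − 0.6381 = 8.2485; wedge = 125.9833 − 33.6 = 92.3833.
DWL = ½ × 8.2485 × 92.3833 = $381.01 thousand.

$381.01 thousand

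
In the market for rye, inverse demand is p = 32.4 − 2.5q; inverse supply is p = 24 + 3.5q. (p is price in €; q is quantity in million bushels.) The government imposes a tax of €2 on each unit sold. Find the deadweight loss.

€0.33 million

Competitive equilibrium: 32.4 − 2.5q = 24 + 3.5q → q* = 1.4, p* = 28.9.
With the tax, the buyer price exceeds the seller price by 2: (32.4 − 2.5q) − (24 + 3.5q) = 2 → q' = 1.0667.
Δq = 1.4 − 1.0667 = 0.3333; the wedge equals the tax, 2.
Welfare loss = ½ × 0.3333 × 2 = €0.33 million.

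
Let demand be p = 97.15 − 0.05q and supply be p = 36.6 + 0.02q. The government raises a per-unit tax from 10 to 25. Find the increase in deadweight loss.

3750

Competitive equilibrium: 97.15 − 0.05q = 36.6 + 0.02q → q* = 865, p* = 53.9.
For a per-unit tax t: Δq = t/0.07, so DWL = ½·t·(t/0.07) = t²/0.14.
At t = 10: DWL = 714.286. At t = 25: DWL = 4464.286.
Increase = 4464.286 − 714.286 = 3750.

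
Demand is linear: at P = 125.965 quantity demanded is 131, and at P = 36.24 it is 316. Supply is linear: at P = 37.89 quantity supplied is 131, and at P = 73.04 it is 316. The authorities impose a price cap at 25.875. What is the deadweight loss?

Demand slope = (36.24 − 125.965)/(316 − 131) = −0.485, so P = 189.5 − 0.485Q.
Supply slope = (73.04 − 37.89)/(316 − 131) = 0.19, so P = 13 + 0.19Q.
Competitive equilibrium: 189.5 − 0.485Q = 13 + 0.19Q → Q* = 261.48148, P* = 62.68148.
At the ceiling P = 25.875, quantity supplied = (25.875 − 13)/0.19 = 67.76316.
Willingness to pay at Q' = 67.76316: 189.5 − 0.485·67.76316 = 156.63487.
ΔQ = 261.48148 − 67.76316 = 193.71832; wedge = 156.63487 − 25.875 = 130.75987.
DWL = ½ × 193.71832 × 130.75987 = 12665.29.

12665.29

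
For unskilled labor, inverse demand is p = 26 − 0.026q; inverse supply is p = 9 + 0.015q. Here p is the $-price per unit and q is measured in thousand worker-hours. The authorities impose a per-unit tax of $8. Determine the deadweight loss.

$780.49 thousand

Competitive equilibrium: 26 − 0.026q = 9 + 0.015q → q* = 414.6341, p* = 15.2195.
With the tax, the buyer price exceeds the seller price by 8: (26 − 0.026q) − (9 + 0.015q) = 8 → q' = 219.5122.
Δq = 414.6341 − 219.5122 = 195.1219; the wedge equals the tax, 8.
DWL = ½ × 195.1219 × 8 = $780.49 thousand.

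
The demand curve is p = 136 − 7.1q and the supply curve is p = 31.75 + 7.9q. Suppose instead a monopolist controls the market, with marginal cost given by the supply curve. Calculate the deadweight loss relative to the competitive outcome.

37.39

Competitive equilibrium: 136 − 7.1q = 31.75 + 7.9q → q* = 6.95, p* = 86.655.
Marginal revenue: MR = 136 − 14.2q. Set MR = MC: 136 − 14.2q = 31.75 + 7.9q → q_m = 4.7172.
Price p_m = 136 − 7.1·4.7172 = 102.5079; MC(q_m) = 31.75 + 7.9·4.7172 = 69.0159.
Competitive q* = 6.95, so Δq = 2.2328; wedge = 102.5079 − 69.0159 = 33.492.
DWL = ½ × 2.2328 × 33.492 = 37.39.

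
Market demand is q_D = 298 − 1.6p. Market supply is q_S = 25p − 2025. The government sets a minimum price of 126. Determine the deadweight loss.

In inverse form: demand p = 186.25 − 0.625q, supply p = 81 + 0.04q.
Competitive equilibrium: 186.25 − 0.625q = 81 + 0.04q → q* = 158.2707, p* = 87.3308.
At the floor p = 126, quantity demanded = (186.25 − 126)/0.625 = 96.4.
Sellers' marginal cost at q' = 96.4: 81 + 0.04·96.4 = 84.856.
Δq = 158.2707 − 96.4 = 61.8707; wedge = 126 − 84.856 = 41.144.
Deadweight loss = ½ × 61.8707 × 41.144 = 1272.80.

1272.80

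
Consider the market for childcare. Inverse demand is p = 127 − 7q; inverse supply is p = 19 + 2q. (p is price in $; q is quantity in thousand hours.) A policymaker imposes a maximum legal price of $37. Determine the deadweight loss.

Competitive equilibrium: 127 − 7q = 19 + 2q → q* = 12, p* = 43.
At the ceiling p = 37, quantity supplied = (37 − 19)/2 = 9.
Willingness to pay at q' = 9: 127 − 7·9 = 64.
Δq = 12 − 9 = 3; wedge = 64 − 37 = 27.
DWL = ½ × 3 × 27 = $40.50 thousand.

$40.50 thousand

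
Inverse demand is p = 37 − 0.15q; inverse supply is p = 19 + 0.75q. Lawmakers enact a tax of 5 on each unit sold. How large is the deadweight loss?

Competitive equilibrium: 37 − 0.15q = 19 + 0.75q → q* = 20, p* = 34.
With the tax, the buyer price exceeds the seller price by 5: (37 − 0.15q) − (19 + 0.75q) = 5 → q' = 14.4444.
Δq = 20 − 14.4444 = 5.5556; the wedge equals the tax, 5.
Deadweight loss = ½ × 5.5556 × 5 = 13.89.

13.89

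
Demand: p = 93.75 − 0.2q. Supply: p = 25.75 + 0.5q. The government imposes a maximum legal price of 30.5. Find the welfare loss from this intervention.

Competitive equilibrium: 93.75 − 0.2q = 25.75 + 0.5q → q* = 97.14286, p* = 74.32143.
At the ceiling p = 30.5, quantity supplied = (30.5 − 25.75)/0.5 = 9.5.
Willingness to pay at q' = 9.5: 93.75 − 0.2·9.5 = 91.85.
Δq = 97.14286 − 9.5 = 87.64286; wedge = 91.85 − 30.5 = 61.35.
Deadweight loss = ½ × 87.64286 × 61.35 = 2688.44.

2688.44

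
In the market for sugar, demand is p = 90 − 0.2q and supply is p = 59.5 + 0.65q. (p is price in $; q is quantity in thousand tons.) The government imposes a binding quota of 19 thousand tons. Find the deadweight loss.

$121.13 thousand

Competitive equilibrium: 90 − 0.2q = 59.5 + 0.65q → q* = 35.8824, p* = 82.8235.
At q = 19: demand price = 90 − 0.2·19 = 86.2; supply price = 59.5 + 0.65·19 = 71.85.
Δq = 35.8824 − 19 = 16.8824; wedge = 86.2 − 71.85 = 14.35.
DWL = ½ × 16.8824 × 14.35 = $121.13 thousand.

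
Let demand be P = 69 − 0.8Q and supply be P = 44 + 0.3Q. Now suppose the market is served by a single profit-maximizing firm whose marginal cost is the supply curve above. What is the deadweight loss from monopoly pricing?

50.37

Competitive equilibrium: 69 − 0.8Q = 44 + 0.3Q → Q* = 22.7273, P* = 50.8182.
Marginal revenue: MR = 69 − 1.6Q. Set MR = MC: 69 − 1.6Q = 44 + 0.3Q → Q_m = 13.1579.
Price P_m = 69 − 0.8·13.1579 = 58.4737; MC(Q_m) = 44 + 0.3·13.1579 = 47.9474.
Competitive Q* = 22.7273, so ΔQ = 9.5694; wedge = 58.4737 − 47.9474 = 10.5263.
The triangle = ½ × 9.5694 × 10.5263 = 50.37.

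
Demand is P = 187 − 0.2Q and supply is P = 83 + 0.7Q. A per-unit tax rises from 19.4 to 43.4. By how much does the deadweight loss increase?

Competitive equilibrium: 187 − 0.2Q = 83 + 0.7Q → Q* = 115.5556, P* = 163.8889.
For a per-unit tax t: ΔQ = t/0.9, so DWL = ½·t·(t/0.9) = t²/1.8.
At t = 19.4: DWL = 209.089. At t = 43.4: DWL = 1046.422.
Increase = 1046.422 − 209.089 = 837.33.

837.33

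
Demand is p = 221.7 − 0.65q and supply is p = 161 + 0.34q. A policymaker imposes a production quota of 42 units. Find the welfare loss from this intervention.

184.63

Competitive equilibrium: 221.7 − 0.65q = 161 + 0.34q → q* = 61.3131, p* = 181.8465.
At q = 42: demand price = 221.7 − 0.65·42 = 194.4; supply price = 161 + 0.34·42 = 175.28.
Δq = 61.3131 − 42 = 19.3131; wedge = 194.4 − 175.28 = 19.12.
DWL = ½ × 19.3131 × 19.12 = 184.63.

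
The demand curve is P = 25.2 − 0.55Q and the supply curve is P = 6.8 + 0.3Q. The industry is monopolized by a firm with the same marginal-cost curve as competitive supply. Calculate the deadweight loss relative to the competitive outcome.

30.74

Competitive equilibrium: 25.2 − 0.55Q = 6.8 + 0.3Q → Q* = 21.6471, P* = 13.2941.
Marginal revenue: MR = 25.2 − 1.1Q. Set MR = MC: 25.2 − 1.1Q = 6.8 + 0.3Q → Q_m = 13.1429.
Price P_m = 25.2 − 0.55·13.1429 = 17.9714; MC(Q_m) = 6.8 + 0.3·13.1429 = 10.7429.
Competitive Q* = 21.6471, so ΔQ = 8.5042; wedge = 17.9714 − 10.7429 = 7.2285.
Deadweight loss = ½ × 8.5042 × 7.2285 = 30.74.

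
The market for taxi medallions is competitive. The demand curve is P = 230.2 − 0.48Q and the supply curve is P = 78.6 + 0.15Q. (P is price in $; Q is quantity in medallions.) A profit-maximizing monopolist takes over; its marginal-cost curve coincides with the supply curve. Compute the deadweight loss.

Competitive equilibrium: 230.2 − 0.48Q = 78.6 + 0.15Q → Q* = 240.6349, P* = 114.6952.
Marginal revenue: MR = 230.2 − 0.96Q. Set MR = MC: 230.2 − 0.96Q = 78.6 + 0.15Q → Q_m = 136.5766.
Price P_m = 230.2 − 0.48·136.5766 = 164.6432; MC(Q_m) = 78.6 + 0.15·136.5766 = 99.0865.
Competitive Q* = 240.6349, so ΔQ = 104.0583; wedge = 164.6432 − 99.0865 = 65.5567.
Welfare loss = ½ × 104.0583 × 65.5567 = $3410.86.

$3410.86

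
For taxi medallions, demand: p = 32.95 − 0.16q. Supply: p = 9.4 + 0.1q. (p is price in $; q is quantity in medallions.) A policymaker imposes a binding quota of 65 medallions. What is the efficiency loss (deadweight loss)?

$85.04

Competitive equilibrium: 32.95 − 0.16q = 9.4 + 0.1q → q* = 90.5769, p* = 18.4577.
At q = 65: demand price = 32.95 − 0.16·65 = 22.55; supply price = 9.4 + 0.1·65 = 15.9.
Δq = 90.5769 − 65 = 25.5769; wedge = 22.55 − 15.9 = 6.65.
Welfare loss = ½ × 25.5769 × 6.65 = $85.04.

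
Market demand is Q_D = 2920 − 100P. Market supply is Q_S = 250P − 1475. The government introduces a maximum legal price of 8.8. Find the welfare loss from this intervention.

In inverse form: demand P = 29.2 − 0.01Q, supply P = 5.9 + 0.004Q.
Competitive equilibrium: 29.2 − 0.01Q = 5.9 + 0.004Q → Q* = 1664.2857, P* = 12.5571.
At the ceiling P = 8.8, quantity supplied = (8.8 − 5.9)/0.004 = 725.
Willingness to pay at Q' = 725: 29.2 − 0.01·725 = 21.95.
ΔQ = 1664.2857 − 725 = 939.2857; wedge = 21.95 − 8.8 = 13.15.
Welfare loss = ½ × 939.2857 × 13.15 = 6175.80.

6175.80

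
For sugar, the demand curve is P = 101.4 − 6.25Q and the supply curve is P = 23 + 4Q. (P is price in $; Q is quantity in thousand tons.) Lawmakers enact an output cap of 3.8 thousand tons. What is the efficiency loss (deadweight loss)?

Competitive equilibrium: 101.4 − 6.25Q = 23 + 4Q → Q* = 7.6488, P* = 53.5951.
At Q = 3.8: demand price = 101.4 − 6.25·3.8 = 77.65; supply price = 23 + 4·3.8 = 38.2.
ΔQ = 7.6488 − 3.8 = 3.8488; wedge = 77.65 − 38.2 = 39.45.
Welfare loss = ½ × 3.8488 × 39.45 = $75.92 thousand.

$75.92 thousand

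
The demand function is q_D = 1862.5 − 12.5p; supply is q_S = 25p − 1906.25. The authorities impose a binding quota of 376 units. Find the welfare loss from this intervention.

In inverse form: demand p = 149 − 0.08q, supply p = 76.25 + 0.04q.
Competitive equilibrium: 149 − 0.08q = 76.25 + 0.04q → q* = 606.25, p* = 100.5.
At q = 376: demand price = 149 − 0.08·376 = 118.92; supply price = 76.25 + 0.04·376 = 91.29.
Δq = 606.25 − 376 = 230.25; wedge = 118.92 − 91.29 = 27.63.
The triangle = ½ × 230.25 × 27.63 = 3180.90.

3180.90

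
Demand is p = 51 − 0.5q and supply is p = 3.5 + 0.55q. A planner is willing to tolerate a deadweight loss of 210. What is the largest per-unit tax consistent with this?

Competitive equilibrium: 51 − 0.5q = 3.5 + 0.55q → q* = 45.2381, p* = 28.381.
A tax t gives Δq = t/1.05 and wedge t, so DWL = t²/2.1.
t²/2.1 = 210 → t² = 441 → t = 21.

21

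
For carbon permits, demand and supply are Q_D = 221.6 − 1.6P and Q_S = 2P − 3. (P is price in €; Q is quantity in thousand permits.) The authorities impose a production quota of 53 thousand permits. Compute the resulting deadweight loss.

In inverse form: demand P = 138.5 − 0.625Q, supply P = 1.5 + 0.5Q.
Competitive equilibrium: 138.5 − 0.625Q = 1.5 + 0.5Q → Q* = 121.7778, P* = 62.3889.
At Q = 53: demand price = 138.5 − 0.625·53 = 105.375; supply price = 1.5 + 0.5·53 = 28.
ΔQ = 121.7778 − 53 = 68.7778; wedge = 105.375 − 28 = 77.375.
DWL = ½ × 68.7778 × 77.375 = €2660.84 thousand.

€2660.84 thousand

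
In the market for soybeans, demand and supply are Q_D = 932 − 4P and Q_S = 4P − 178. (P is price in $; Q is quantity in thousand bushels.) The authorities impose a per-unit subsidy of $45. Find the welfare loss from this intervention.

$2025 thousand

In inverse form: demand P = 233 − 0.25Q, supply P = 44.5 + 0.25Q.
Competitive equilibrium: 233 − 0.25Q = 44.5 + 0.25Q → Q* = 377, P* = 138.75.
The subsidy lowers effective supply by 45: P = 0.25Q − 0.5.
New quantity: 233 − 0.25Q = 0.25Q − 0.5 → Q' = 467.
Overproduction ΔQ = 467 − 377 = 90; wedge = subsidy = 45.
Deadweight loss = ½ × 90 × 45 = $2025 thousand.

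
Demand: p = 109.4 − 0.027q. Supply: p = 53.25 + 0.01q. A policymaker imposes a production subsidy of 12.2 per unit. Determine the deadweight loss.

2011.35

Competitive equilibrium: 109.4 − 0.027q = 53.25 + 0.01q → q* = 1517.5676, p* = 68.4257.
The subsidy lowers effective supply by 12.2: p = 41.05 + 0.01q.
New quantity: 109.4 − 0.027q = 41.05 + 0.01q → q' = 1847.2973.
Overproduction Δq = 1847.2973 − 1517.5676 = 329.7297; wedge = subsidy = 12.2.
Welfare loss = ½ × 329.7297 × 12.2 = 2011.35.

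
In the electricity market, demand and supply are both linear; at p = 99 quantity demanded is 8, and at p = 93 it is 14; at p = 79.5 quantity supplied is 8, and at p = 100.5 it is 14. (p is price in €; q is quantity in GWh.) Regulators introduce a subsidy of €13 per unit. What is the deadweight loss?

Demand slope = (93 − 99)/(14 − 8) = −1, so p = 107 − q.
Supply slope = (100.5 − 79.5)/(14 − 8) = 3.5, so p = 51.5 + 3.5q.
Competitive equilibrium: 107 − q = 51.5 + 3.5q → q* = 12.3333, p* = 94.6667.
The subsidy lowers effective supply by 13: p = 38.5 + 3.5q.
New quantity: 107 − q = 38.5 + 3.5q → q' = 15.2222.
Overproduction Δq = 15.2222 − 12.3333 = 2.8889; wedge = subsidy = 13.
The triangle = ½ × 2.8889 × 13 = €18.78.

€18.78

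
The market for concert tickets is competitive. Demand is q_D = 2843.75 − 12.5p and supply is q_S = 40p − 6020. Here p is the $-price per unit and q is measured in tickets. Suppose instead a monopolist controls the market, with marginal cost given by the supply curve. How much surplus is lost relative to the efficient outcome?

In inverse form: demand p = 227.5 − 0.08q, supply p = 150.5 + 0.025q.
Competitive equilibrium: 227.5 − 0.08q = 150.5 + 0.025q → q* = 733.3333, p* = 168.8333.
Marginal revenue: MR = 227.5 − 0.16q. Set MR = MC: 227.5 − 0.16q = 150.5 + 0.025q → q_m = 416.2162.
Price p_m = 227.5 − 0.08·416.2162 = 194.2027; MC(q_m) = 150.5 + 0.025·416.2162 = 160.9054.
Competitive q* = 733.3333, so Δq = 317.1171; wedge = 194.2027 − 160.9054 = 33.2973.
Deadweight loss = ½ × 317.1171 × 33.2973 = $5279.57.

$5279.57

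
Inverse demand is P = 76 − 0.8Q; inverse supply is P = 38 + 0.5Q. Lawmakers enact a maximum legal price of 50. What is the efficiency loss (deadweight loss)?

17.78

Competitive equilibrium: 76 − 0.8Q = 38 + 0.5Q → Q* = 29.2308, P* = 52.6154.
At the ceiling P = 50, quantity supplied = (50 − 38)/0.5 = 24.
Willingness to pay at Q' = 24: 76 − 0.8·24 = 56.8.
ΔQ = 29.2308 − 24 = 5.2308; wedge = 56.8 − 50 = 6.8.
Deadweight loss = ½ × 5.2308 × 6.8 = 17.78.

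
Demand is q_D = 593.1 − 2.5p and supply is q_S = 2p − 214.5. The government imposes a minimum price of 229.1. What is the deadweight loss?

In inverse form: demand p = 237.24 − 0.4q, supply p = 107.25 + 0.5q.
Competitive equilibrium: 237.24 − 0.4q = 107.25 + 0.5q → q* = 144.4333, p* = 179.4667.
At the floor p = 229.1, quantity demanded = (237.24 − 229.1)/0.4 = 20.35.
Sellers' marginal cost at q' = 20.35: 107.25 + 0.5·20.35 = 117.425.
Δq = 144.4333 − 20.35 = 124.0833; wedge = 229.1 − 117.425 = 111.675.
The triangle = ½ × 124.0833 × 111.675 = 6928.50.

6928.50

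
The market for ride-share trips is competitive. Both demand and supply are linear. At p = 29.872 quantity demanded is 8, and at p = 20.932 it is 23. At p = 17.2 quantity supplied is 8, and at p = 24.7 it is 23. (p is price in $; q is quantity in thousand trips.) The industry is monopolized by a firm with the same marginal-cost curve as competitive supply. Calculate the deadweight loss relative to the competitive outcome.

$26.02 thousand

Demand slope = (20.932 − 29.872)/(23 − 8) = −0.596, so p = 34.64 − 0.596q.
Supply slope = (24.7 − 17.2)/(23 − 8) = 0.5, so p = 13.2 + 0.5q.
Competitive equilibrium: 34.64 − 0.596q = 13.2 + 0.5q → q* = 19.562, p* = 22.981.
Marginal revenue: MR = 34.64 − 1.192q. Set MR = MC: 34.64 − 1.192q = 13.2 + 0.5q → q_m = 12.6714.
Price p_m = 34.64 − 0.596·12.6714 = 27.0878; MC(q_m) = 13.2 + 0.5·12.6714 = 19.5357.
Competitive q* = 19.562, so Δq = 6.8906; wedge = 27.0878 − 19.5357 = 7.5521.
DWL = ½ × 6.8906 × 7.5521 = $26.02 thousand.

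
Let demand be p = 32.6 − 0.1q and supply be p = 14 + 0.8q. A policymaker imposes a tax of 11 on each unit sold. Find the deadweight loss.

67.22

Competitive equilibrium: 32.6 − 0.1q = 14 + 0.8q → q* = 20.6667, p* = 30.5333.
With the tax, the buyer price exceeds the seller price by 11: (32.6 − 0.1q) − (14 + 0.8q) = 11 → q' = 8.4444.
Δq = 20.6667 − 8.4444 = 12.2223; the wedge equals the tax, 11.
Welfare loss = ½ × 12.2223 × 11 = 67.22.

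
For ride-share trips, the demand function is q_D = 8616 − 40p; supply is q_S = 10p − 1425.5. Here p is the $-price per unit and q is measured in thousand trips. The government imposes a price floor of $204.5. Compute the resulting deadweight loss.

In inverse form: demand p = 215.4 − 0.025q, supply p = 142.55 + 0.1q.
Competitive equilibrium: 215.4 − 0.025q = 142.55 + 0.1q → q* = 582.8, p* = 200.83.
At the floor p = 204.5, quantity demanded = (215.4 − 204.5)/0.025 = 436.
Sellers' marginal cost at q' = 436: 142.55 + 0.1·436 = 186.15.
Δq = 582.8 − 436 = 146.8; wedge = 204.5 − 186.15 = 18.35.
The triangle = ½ × 146.8 × 18.35 = $1346.89 thousand.

$1346.89 thousand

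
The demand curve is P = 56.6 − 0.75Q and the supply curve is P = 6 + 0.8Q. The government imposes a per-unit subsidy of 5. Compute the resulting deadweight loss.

8.06

Competitive equilibrium: 56.6 − 0.75Q = 6 + 0.8Q → Q* = 32.6452, P* = 32.1161.
The subsidy lowers effective supply by 5: P = 1 + 0.8Q.
New quantity: 56.6 − 0.75Q = 1 + 0.8Q → Q' = 35.871.
Overproduction ΔQ = 35.871 − 32.6452 = 3.2258; wedge = subsidy = 5.
Welfare loss = ½ × 3.2258 × 5 = 8.06.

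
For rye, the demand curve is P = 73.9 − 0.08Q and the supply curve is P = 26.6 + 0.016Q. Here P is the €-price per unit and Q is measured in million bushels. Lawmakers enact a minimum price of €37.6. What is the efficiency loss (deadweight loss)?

Competitive equilibrium: 73.9 − 0.08Q = 26.6 + 0.016Q → Q* = 492.7083, P* = 34.4833.
At the floor P = 37.6, quantity demanded = (73.9 − 37.6)/0.08 = 453.75.
Sellers' marginal cost at Q' = 453.75: 26.6 + 0.016·453.75 = 33.86.
ΔQ = 492.7083 − 453.75 = 38.9583; wedge = 37.6 − 33.86 = 3.74.
DWL = ½ × 38.9583 × 3.74 = €72.85 million.

€72.85 million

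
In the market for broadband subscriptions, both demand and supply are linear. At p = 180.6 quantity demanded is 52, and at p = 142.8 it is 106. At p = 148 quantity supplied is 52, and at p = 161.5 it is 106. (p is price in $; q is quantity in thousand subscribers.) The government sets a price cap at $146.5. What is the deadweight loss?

$772.05 thousand

Demand slope = (142.8 − 180.6)/(106 − 52) = −0.7, so p = 217 − 0.7q.
Supply slope = (161.5 − 148)/(106 − 52) = 0.25, so p = 135 + 0.25q.
Competitive equilibrium: 217 − 0.7q = 135 + 0.25q → q* = 86.3158, p* = 156.5789.
At the ceiling p = 146.5, quantity supplied = (146.5 − 135)/0.25 = 46.
Willingness to pay at q' = 46: 217 − 0.7·46 = 184.8.
Δq = 86.3158 − 46 = 40.3158; wedge = 184.8 − 146.5 = 38.3.
DWL = ½ × 40.3158 × 38.3 = $772.05 thousand.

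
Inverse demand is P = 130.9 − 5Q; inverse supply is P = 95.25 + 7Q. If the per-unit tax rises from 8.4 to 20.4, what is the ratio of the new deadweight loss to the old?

5.898

Competitive equilibrium: 130.9 − 5Q = 95.25 + 7Q → Q* = 2.9708, P* = 116.0458.
For a per-unit tax t: ΔQ = t/12, so DWL = ½·t·(t/12) = t²/24.
At t = 8.4: DWL = 2.94. At t = 20.4: DWL = 17.34.
Ratio = (20.4/8.4)² = 5.898.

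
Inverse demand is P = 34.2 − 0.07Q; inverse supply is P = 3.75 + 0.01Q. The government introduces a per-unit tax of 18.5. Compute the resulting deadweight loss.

Competitive equilibrium: 34.2 − 0.07Q = 3.75 + 0.01Q → Q* = 380.625, P* = 7.5563.
With the tax, the buyer price exceeds the seller price by 18.5: (34.2 − 0.07Q) − (3.75 + 0.01Q) = 18.5 → Q' = 149.375.
ΔQ = 380.625 − 149.375 = 231.25; the wedge equals the tax, 18.5.
Welfare loss = ½ × 231.25 × 18.5 = 2139.06.

2139.06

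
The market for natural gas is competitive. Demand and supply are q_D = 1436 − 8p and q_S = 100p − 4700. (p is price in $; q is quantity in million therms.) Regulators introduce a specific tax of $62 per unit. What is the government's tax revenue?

In inverse form: demand p = 179.5 − 0.125q, supply p = 47 + 0.01q.
Competitive equilibrium: 179.5 − 0.125q = 47 + 0.01q → q* = 981.4815, p* = 56.8148.
With the tax, the buyer price exceeds the seller price by 62: (179.5 − 0.125q) − (47 + 0.01q) = 62 → q' = 522.2222.
Tax revenue = 62 × 522.2222 = $32377.78 million.

$32377.78 million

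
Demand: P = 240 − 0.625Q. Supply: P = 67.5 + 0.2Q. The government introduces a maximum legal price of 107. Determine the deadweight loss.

55.42

Competitive equilibrium: 240 − 0.625Q = 67.5 + 0.2Q → Q* = 209.0909, P* = 109.3182.
At the ceiling P = 107, quantity supplied = (107 − 67.5)/0.2 = 197.5.
Willingness to pay at Q' = 197.5: 240 − 0.625·197.5 = 116.5625.
ΔQ = 209.0909 − 197.5 = 11.5909; wedge = 116.5625 − 107 = 9.5625.
DWL = ½ × 11.5909 × 9.5625 = 55.42.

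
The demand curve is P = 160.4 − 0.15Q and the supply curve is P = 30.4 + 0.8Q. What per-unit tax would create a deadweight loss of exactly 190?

Competitive equilibrium: 160.4 − 0.15Q = 30.4 + 0.8Q → Q* = 136.8421, P* = 139.8737.
A tax t gives ΔQ = t/0.95 and wedge t, so DWL = t²/1.9.
t²/1.9 = 190 → t² = 361 → t = 19.

19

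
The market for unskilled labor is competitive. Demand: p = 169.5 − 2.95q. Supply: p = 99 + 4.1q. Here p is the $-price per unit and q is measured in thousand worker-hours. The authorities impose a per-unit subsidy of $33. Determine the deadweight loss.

$77.23 thousand

Competitive equilibrium: 169.5 − 2.95q = 99 + 4.1q → q* = 10, p* = 140.
The subsidy lowers effective supply by 33: p = 66 + 4.1q.
New quantity: 169.5 − 2.95q = 66 + 4.1q → q' = 14.6809.
Overproduction Δq = 14.6809 − 10 = 4.6809; wedge = subsidy = 33.
Deadweight loss = ½ × 4.6809 × 33 = $77.23 thousand.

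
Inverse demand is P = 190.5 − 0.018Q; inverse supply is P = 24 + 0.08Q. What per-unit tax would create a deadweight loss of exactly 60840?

Competitive equilibrium: 190.5 − 0.018Q = 24 + 0.08Q → Q* = 1698.9796, P* = 159.9184.
A tax t gives ΔQ = t/0.098 and wedge t, so DWL = t²/0.196.
t²/0.196 = 60840 → t² = 11924.64 → t = 109.2.

109.2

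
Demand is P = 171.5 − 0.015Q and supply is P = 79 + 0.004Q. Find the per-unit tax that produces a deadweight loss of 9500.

19

Competitive equilibrium: 171.5 − 0.015Q = 79 + 0.004Q → Q* = 4868.4211, P* = 98.4737.
A tax t gives ΔQ = t/0.019 and wedge t, so DWL = t²/0.038.
t²/0.038 = 9500 → t² = 361 → t = 19.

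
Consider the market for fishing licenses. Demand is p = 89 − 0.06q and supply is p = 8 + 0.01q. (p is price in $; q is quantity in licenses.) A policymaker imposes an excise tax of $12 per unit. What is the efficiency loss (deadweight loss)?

$1028.57

Competitive equilibrium: 89 − 0.06q = 8 + 0.01q → q* = 1157.1429, p* = 19.5714.
With the tax, the buyer price exceeds the seller price by 12: (89 − 0.06q) − (8 + 0.01q) = 12 → q' = 985.7143.
Δq = 1157.1429 − 985.7143 = 171.4286; the wedge equals the tax, 12.
Welfare loss = ½ × 171.4286 × 12 = $1028.57.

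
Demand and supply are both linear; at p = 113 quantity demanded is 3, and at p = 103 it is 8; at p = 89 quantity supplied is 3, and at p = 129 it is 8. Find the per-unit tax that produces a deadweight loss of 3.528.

Demand slope = (103 − 113)/(8 − 3) = −2, so p = 119 − 2q.
Supply slope = (129 − 89)/(8 − 3) = 8, so p = 65 + 8q.
Competitive equilibrium: 119 − 2q = 65 + 8q → q* = 5.4, p* = 108.2.
A tax t gives Δq = t/10 and wedge t, so DWL = t²/20.
t²/20 = 3.528 → t² = 70.56 → t = 8.4.

8.4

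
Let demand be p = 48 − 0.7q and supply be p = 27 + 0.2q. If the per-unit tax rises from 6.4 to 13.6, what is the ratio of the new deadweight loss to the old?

Competitive equilibrium: 48 − 0.7q = 27 + 0.2q → q* = 23.3333, p* = 31.6667.
For a per-unit tax t: Δq = t/0.9, so DWL = ½·t·(t/0.9) = t²/1.8.
At t = 6.4: DWL = 22.756. At t = 13.6: DWL = 102.756.
Ratio = (13.6/6.4)² = 4.516.

4.516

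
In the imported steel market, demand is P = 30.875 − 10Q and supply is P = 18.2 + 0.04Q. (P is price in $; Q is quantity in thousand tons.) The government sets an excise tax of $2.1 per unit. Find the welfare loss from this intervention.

Competitive equilibrium: 30.875 − 10Q = 18.2 + 0.04Q → Q* = 1.2625, P* = 18.2505.
With the tax, the buyer price exceeds the seller price by 2.1: (30.875 − 10Q) − (18.2 + 0.04Q) = 2.1 → Q' = 1.0533.
ΔQ = 1.2625 − 1.0533 = 0.2092; the wedge equals the tax, 2.1.
The triangle = ½ × 0.2092 × 2.1 = $0.22 thousand.

$0.22 thousand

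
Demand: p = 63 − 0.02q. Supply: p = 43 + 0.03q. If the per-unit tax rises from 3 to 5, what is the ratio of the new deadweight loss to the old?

2.778

Competitive equilibrium: 63 − 0.02q = 43 + 0.03q → q* = 400, p* = 55.
For a per-unit tax t: Δq = t/0.05, so DWL = ½·t·(t/0.05) = t²/0.1.
At t = 3: DWL = 90. At t = 5: DWL = 250.
Ratio = (5/3)² = 2.778.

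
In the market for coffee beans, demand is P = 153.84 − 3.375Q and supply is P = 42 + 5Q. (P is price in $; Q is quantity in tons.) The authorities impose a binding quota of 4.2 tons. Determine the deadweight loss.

$350.90

Competitive equilibrium: 153.84 − 3.375Q = 42 + 5Q → Q* = 13.354, P* = 108.7701.
At Q = 4.2: demand price = 153.84 − 3.375·4.2 = 139.665; supply price = 42 + 5·4.2 = 63.
ΔQ = 13.354 − 4.2 = 9.154; wedge = 139.665 − 63 = 76.665.
Deadweight loss = ½ × 9.154 × 76.665 = $350.90.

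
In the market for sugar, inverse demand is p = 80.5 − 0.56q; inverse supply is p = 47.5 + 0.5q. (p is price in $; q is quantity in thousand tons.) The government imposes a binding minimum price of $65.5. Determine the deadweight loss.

$10.01 thousand

Competitive equilibrium: 80.5 − 0.56q = 47.5 + 0.5q → q* = 31.1321, p* = 63.066.
At the floor p = 65.5, quantity demanded = (80.5 − 65.5)/0.56 = 26.7857.
Sellers' marginal cost at q' = 26.7857: 47.5 + 0.5·26.7857 = 60.8929.
Δq = 31.1321 − 26.7857 = 4.3464; wedge = 65.5 − 60.8929 = 4.6071.
Deadweight loss = ½ × 4.3464 × 4.6071 = $10.01 thousand.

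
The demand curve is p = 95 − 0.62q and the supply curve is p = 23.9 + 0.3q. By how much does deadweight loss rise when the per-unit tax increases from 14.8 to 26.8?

Competitive equilibrium: 95 − 0.62q = 23.9 + 0.3q → q* = 77.2826, p* = 47.0848.
For a per-unit tax t: Δq = t/0.92, so DWL = ½·t·(t/0.92) = t²/1.84.
At t = 14.8: DWL = 119.0435. At t = 26.8: DWL = 390.3478.
Increase = 390.3478 − 119.0435 = 271.30.

271.30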